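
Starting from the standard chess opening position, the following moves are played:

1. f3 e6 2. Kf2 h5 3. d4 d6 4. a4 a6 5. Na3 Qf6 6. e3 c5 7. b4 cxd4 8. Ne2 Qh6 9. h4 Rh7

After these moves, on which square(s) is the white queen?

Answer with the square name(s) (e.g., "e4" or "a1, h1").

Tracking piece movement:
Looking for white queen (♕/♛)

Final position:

  a b c d e f g h
  ─────────────────
8│♜ ♞ ♝ · ♚ ♝ ♞ ·│8
7│· ♟ · · · ♟ ♟ ♜│7
6│♟ · · ♟ ♟ · · ♛│6
5│· · · · · · · ♟│5
4│♙ ♙ · ♟ · · · ♙│4
3│♘ · · · ♙ ♙ · ·│3
2│· · ♙ · ♘ ♔ ♙ ·│2
1│♖ · ♗ ♕ · ♗ · ♖│1
  ─────────────────
  a b c d e f g h


d1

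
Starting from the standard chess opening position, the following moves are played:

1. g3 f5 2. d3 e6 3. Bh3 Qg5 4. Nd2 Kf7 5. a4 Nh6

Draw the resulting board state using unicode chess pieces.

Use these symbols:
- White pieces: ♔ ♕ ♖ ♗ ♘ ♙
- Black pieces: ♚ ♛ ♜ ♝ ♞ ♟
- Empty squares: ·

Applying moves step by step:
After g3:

♜ ♞ ♝ ♛ ♚ ♝ ♞ ♜
♟ ♟ ♟ ♟ ♟ ♟ ♟ ♟
· · · · · · · ·
· · · · · · · ·
· · · · · · · ·
· · · · · · ♙ ·
♙ ♙ ♙ ♙ ♙ ♙ · ♙
♖ ♘ ♗ ♕ ♔ ♗ ♘ ♖


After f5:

♜ ♞ ♝ ♛ ♚ ♝ ♞ ♜
♟ ♟ ♟ ♟ ♟ · ♟ ♟
· · · · · · · ·
· · · · · ♟ · ·
· · · · · · · ·
· · · · · · ♙ ·
♙ ♙ ♙ ♙ ♙ ♙ · ♙
♖ ♘ ♗ ♕ ♔ ♗ ♘ ♖


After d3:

♜ ♞ ♝ ♛ ♚ ♝ ♞ ♜
♟ ♟ ♟ ♟ ♟ · ♟ ♟
· · · · · · · ·
· · · · · ♟ · ·
· · · · · · · ·
· · · ♙ · · ♙ ·
♙ ♙ ♙ · ♙ ♙ · ♙
♖ ♘ ♗ ♕ ♔ ♗ ♘ ♖


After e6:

♜ ♞ ♝ ♛ ♚ ♝ ♞ ♜
♟ ♟ ♟ ♟ · · ♟ ♟
· · · · ♟ · · ·
· · · · · ♟ · ·
· · · · · · · ·
· · · ♙ · · ♙ ·
♙ ♙ ♙ · ♙ ♙ · ♙
♖ ♘ ♗ ♕ ♔ ♗ ♘ ♖


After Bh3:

♜ ♞ ♝ ♛ ♚ ♝ ♞ ♜
♟ ♟ ♟ ♟ · · ♟ ♟
· · · · ♟ · · ·
· · · · · ♟ · ·
· · · · · · · ·
· · · ♙ · · ♙ ♗
♙ ♙ ♙ · ♙ ♙ · ♙
♖ ♘ ♗ ♕ ♔ · ♘ ♖


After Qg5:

♜ ♞ ♝ · ♚ ♝ ♞ ♜
♟ ♟ ♟ ♟ · · ♟ ♟
· · · · ♟ · · ·
· · · · · ♟ ♛ ·
· · · · · · · ·
· · · ♙ · · ♙ ♗
♙ ♙ ♙ · ♙ ♙ · ♙
♖ ♘ ♗ ♕ ♔ · ♘ ♖


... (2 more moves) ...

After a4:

♜ ♞ ♝ · · ♝ ♞ ♜
♟ ♟ ♟ ♟ · ♚ ♟ ♟
· · · · ♟ · · ·
· · · · · ♟ ♛ ·
♙ · · · · · · ·
· · · ♙ · · ♙ ♗
· ♙ ♙ ♘ ♙ ♙ · ♙
♖ · ♗ ♕ ♔ · ♘ ♖


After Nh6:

♜ ♞ ♝ · · ♝ · ♜
♟ ♟ ♟ ♟ · ♚ ♟ ♟
· · · · ♟ · · ♞
· · · · · ♟ ♛ ·
♙ · · · · · · ·
· · · ♙ · · ♙ ♗
· ♙ ♙ ♘ ♙ ♙ · ♙
♖ · ♗ ♕ ♔ · ♘ ♖



  a b c d e f g h
  ─────────────────
8│♜ ♞ ♝ · · ♝ · ♜│8
7│♟ ♟ ♟ ♟ · ♚ ♟ ♟│7
6│· · · · ♟ · · ♞│6
5│· · · · · ♟ ♛ ·│5
4│♙ · · · · · · ·│4
3│· · · ♙ · · ♙ ♗│3
2│· ♙ ♙ ♘ ♙ ♙ · ♙│2
1│♖ · ♗ ♕ ♔ · ♘ ♖│1
  ─────────────────
  a b c d e f g h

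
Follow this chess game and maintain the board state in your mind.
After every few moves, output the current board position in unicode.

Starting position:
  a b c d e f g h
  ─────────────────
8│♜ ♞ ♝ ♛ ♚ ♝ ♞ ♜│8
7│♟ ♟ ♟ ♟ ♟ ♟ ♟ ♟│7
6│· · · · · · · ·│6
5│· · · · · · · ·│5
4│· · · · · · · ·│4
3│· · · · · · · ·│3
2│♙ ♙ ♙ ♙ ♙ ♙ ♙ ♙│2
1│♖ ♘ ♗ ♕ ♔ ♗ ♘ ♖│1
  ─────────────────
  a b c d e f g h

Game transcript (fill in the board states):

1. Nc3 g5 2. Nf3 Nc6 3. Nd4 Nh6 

  a b c d e f g h
  ─────────────────
8│♜ · ♝ ♛ ♚ ♝ · ♜│8
7│♟ ♟ ♟ ♟ ♟ ♟ · ♟│7
6│· · ♞ · · · · ♞│6
5│· · · · · · ♟ ·│5
4│· · · ♘ · · · ·│4
3│· · ♘ · · · · ·│3
2│♙ ♙ ♙ ♙ ♙ ♙ ♙ ♙│2
1│♖ · ♗ ♕ ♔ ♗ · ♖│1
  ─────────────────
  a b c d e f g h

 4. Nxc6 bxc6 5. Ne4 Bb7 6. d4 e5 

  a b c d e f g h
  ─────────────────
8│♜ · · ♛ ♚ ♝ · ♜│8
7│♟ ♝ ♟ ♟ · ♟ · ♟│7
6│· · ♟ · · · · ♞│6
5│· · · · ♟ · ♟ ·│5
4│· · · ♙ ♘ · · ·│4
3│· · · · · · · ·│3
2│♙ ♙ ♙ · ♙ ♙ ♙ ♙│2
1│♖ · ♗ ♕ ♔ ♗ · ♖│1
  ─────────────────
  a b c d e f g h

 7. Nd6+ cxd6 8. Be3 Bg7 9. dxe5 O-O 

  a b c d e f g h
  ─────────────────
8│♜ · · ♛ · ♜ ♚ ·│8
7│♟ ♝ · ♟ · ♟ ♝ ♟│7
6│· · ♟ ♟ · · · ♞│6
5│· · · · ♙ · ♟ ·│5
4│· · · · · · · ·│4
3│· · · · ♗ · · ·│3
2│♙ ♙ ♙ · ♙ ♙ ♙ ♙│2
1│♖ · · ♕ ♔ ♗ · ♖│1
  ─────────────────
  a b c d e f g h

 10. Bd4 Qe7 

  a b c d e f g h
  ─────────────────
8│♜ · · · · ♜ ♚ ·│8
7│♟ ♝ · ♟ ♛ ♟ ♝ ♟│7
6│· · ♟ ♟ · · · ♞│6
5│· · · · ♙ · ♟ ·│5
4│· · · ♗ · · · ·│4
3│· · · · · · · ·│3
2│♙ ♙ ♙ · ♙ ♙ ♙ ♙│2
1│♖ · · ♕ ♔ ♗ · ♖│1
  ─────────────────
  a b c d e f g h


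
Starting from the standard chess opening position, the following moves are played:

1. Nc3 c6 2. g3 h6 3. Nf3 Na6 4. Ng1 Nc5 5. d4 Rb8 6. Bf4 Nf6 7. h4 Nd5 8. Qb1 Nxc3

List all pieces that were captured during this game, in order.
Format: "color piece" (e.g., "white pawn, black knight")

Tracking captures:
  Nxc3: captured white knight

white knight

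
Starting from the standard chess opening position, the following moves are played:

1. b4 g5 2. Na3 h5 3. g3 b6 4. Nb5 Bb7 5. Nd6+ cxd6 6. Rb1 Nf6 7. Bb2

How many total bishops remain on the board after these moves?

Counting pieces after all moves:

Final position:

  a b c d e f g h
  ─────────────────
8│♜ ♞ · ♛ ♚ ♝ · ♜│8
7│♟ ♝ · ♟ ♟ ♟ · ·│7
6│· ♟ · ♟ · ♞ · ·│6
5│· · · · · · ♟ ♟│5
4│· ♙ · · · · · ·│4
3│· · · · · · ♙ ·│3
2│♙ ♗ ♙ ♙ ♙ ♙ · ♙│2
1│· ♖ · ♕ ♔ ♗ ♘ ♖│1
  ─────────────────
  a b c d e f g h


4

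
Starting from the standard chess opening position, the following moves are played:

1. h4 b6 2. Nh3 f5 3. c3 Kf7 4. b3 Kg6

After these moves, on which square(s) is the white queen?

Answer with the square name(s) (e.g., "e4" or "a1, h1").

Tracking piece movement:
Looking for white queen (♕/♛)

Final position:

  a b c d e f g h
  ─────────────────
8│♜ ♞ ♝ ♛ · ♝ ♞ ♜│8
7│♟ · ♟ ♟ ♟ · ♟ ♟│7
6│· ♟ · · · · ♚ ·│6
5│· · · · · ♟ · ·│5
4│· · · · · · · ♙│4
3│· ♙ ♙ · · · · ♘│3
2│♙ · · ♙ ♙ ♙ ♙ ·│2
1│♖ ♘ ♗ ♕ ♔ ♗ · ♖│1
  ─────────────────
  a b c d e f g h


d1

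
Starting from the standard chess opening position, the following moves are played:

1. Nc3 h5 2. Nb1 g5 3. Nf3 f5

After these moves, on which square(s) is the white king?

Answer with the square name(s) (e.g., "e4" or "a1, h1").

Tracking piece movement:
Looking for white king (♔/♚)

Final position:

  a b c d e f g h
  ─────────────────
8│♜ ♞ ♝ ♛ ♚ ♝ ♞ ♜│8
7│♟ ♟ ♟ ♟ ♟ · · ·│7
6│· · · · · · · ·│6
5│· · · · · ♟ ♟ ♟│5
4│· · · · · · · ·│4
3│· · · · · ♘ · ·│3
2│♙ ♙ ♙ ♙ ♙ ♙ ♙ ♙│2
1│♖ ♘ ♗ ♕ ♔ ♗ · ♖│1
  ─────────────────
  a b c d e f g h


e1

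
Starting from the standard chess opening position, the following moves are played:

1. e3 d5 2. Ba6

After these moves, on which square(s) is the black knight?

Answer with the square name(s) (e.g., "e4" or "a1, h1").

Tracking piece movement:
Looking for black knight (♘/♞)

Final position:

  a b c d e f g h
  ─────────────────
8│♜ ♞ ♝ ♛ ♚ ♝ ♞ ♜│8
7│♟ ♟ ♟ · ♟ ♟ ♟ ♟│7
6│♗ · · · · · · ·│6
5│· · · ♟ · · · ·│5
4│· · · · · · · ·│4
3│· · · · ♙ · · ·│3
2│♙ ♙ ♙ ♙ · ♙ ♙ ♙│2
1│♖ ♘ ♗ ♕ ♔ · ♘ ♖│1
  ─────────────────
  a b c d e f g h


b8, g8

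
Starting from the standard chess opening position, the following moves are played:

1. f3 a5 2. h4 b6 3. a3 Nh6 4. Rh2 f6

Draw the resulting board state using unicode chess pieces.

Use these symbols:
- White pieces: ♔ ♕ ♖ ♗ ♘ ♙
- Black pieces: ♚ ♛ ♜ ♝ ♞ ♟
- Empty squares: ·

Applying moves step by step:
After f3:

♜ ♞ ♝ ♛ ♚ ♝ ♞ ♜
♟ ♟ ♟ ♟ ♟ ♟ ♟ ♟
· · · · · · · ·
· · · · · · · ·
· · · · · · · ·
· · · · · ♙ · ·
♙ ♙ ♙ ♙ ♙ · ♙ ♙
♖ ♘ ♗ ♕ ♔ ♗ ♘ ♖


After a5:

♜ ♞ ♝ ♛ ♚ ♝ ♞ ♜
· ♟ ♟ ♟ ♟ ♟ ♟ ♟
· · · · · · · ·
♟ · · · · · · ·
· · · · · · · ·
· · · · · ♙ · ·
♙ ♙ ♙ ♙ ♙ · ♙ ♙
♖ ♘ ♗ ♕ ♔ ♗ ♘ ♖


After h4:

♜ ♞ ♝ ♛ ♚ ♝ ♞ ♜
· ♟ ♟ ♟ ♟ ♟ ♟ ♟
· · · · · · · ·
♟ · · · · · · ·
· · · · · · · ♙
· · · · · ♙ · ·
♙ ♙ ♙ ♙ ♙ · ♙ ·
♖ ♘ ♗ ♕ ♔ ♗ ♘ ♖


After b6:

♜ ♞ ♝ ♛ ♚ ♝ ♞ ♜
· · ♟ ♟ ♟ ♟ ♟ ♟
· ♟ · · · · · ·
♟ · · · · · · ·
· · · · · · · ♙
· · · · · ♙ · ·
♙ ♙ ♙ ♙ ♙ · ♙ ·
♖ ♘ ♗ ♕ ♔ ♗ ♘ ♖


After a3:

♜ ♞ ♝ ♛ ♚ ♝ ♞ ♜
· · ♟ ♟ ♟ ♟ ♟ ♟
· ♟ · · · · · ·
♟ · · · · · · ·
· · · · · · · ♙
♙ · · · · ♙ · ·
· ♙ ♙ ♙ ♙ · ♙ ·
♖ ♘ ♗ ♕ ♔ ♗ ♘ ♖


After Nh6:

♜ ♞ ♝ ♛ ♚ ♝ · ♜
· · ♟ ♟ ♟ ♟ ♟ ♟
· ♟ · · · · · ♞
♟ · · · · · · ·
· · · · · · · ♙
♙ · · · · ♙ · ·
· ♙ ♙ ♙ ♙ · ♙ ·
♖ ♘ ♗ ♕ ♔ ♗ ♘ ♖


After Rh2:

♜ ♞ ♝ ♛ ♚ ♝ · ♜
· · ♟ ♟ ♟ ♟ ♟ ♟
· ♟ · · · · · ♞
♟ · · · · · · ·
· · · · · · · ♙
♙ · · · · ♙ · ·
· ♙ ♙ ♙ ♙ · ♙ ♖
♖ ♘ ♗ ♕ ♔ ♗ ♘ ·


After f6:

♜ ♞ ♝ ♛ ♚ ♝ · ♜
· · ♟ ♟ ♟ · ♟ ♟
· ♟ · · · ♟ · ♞
♟ · · · · · · ·
· · · · · · · ♙
♙ · · · · ♙ · ·
· ♙ ♙ ♙ ♙ · ♙ ♖
♖ ♘ ♗ ♕ ♔ ♗ ♘ ·



  a b c d e f g h
  ─────────────────
8│♜ ♞ ♝ ♛ ♚ ♝ · ♜│8
7│· · ♟ ♟ ♟ · ♟ ♟│7
6│· ♟ · · · ♟ · ♞│6
5│♟ · · · · · · ·│5
4│· · · · · · · ♙│4
3│♙ · · · · ♙ · ·│3
2│· ♙ ♙ ♙ ♙ · ♙ ♖│2
1│♖ ♘ ♗ ♕ ♔ ♗ ♘ ·│1
  ─────────────────
  a b c d e f g h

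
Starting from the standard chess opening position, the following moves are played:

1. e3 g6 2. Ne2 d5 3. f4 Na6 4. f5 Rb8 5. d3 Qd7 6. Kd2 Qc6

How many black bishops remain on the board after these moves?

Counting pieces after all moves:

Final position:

  a b c d e f g h
  ─────────────────
8│· ♜ ♝ · ♚ ♝ ♞ ♜│8
7│♟ ♟ ♟ · ♟ ♟ · ♟│7
6│♞ · ♛ · · · ♟ ·│6
5│· · · ♟ · ♙ · ·│5
4│· · · · · · · ·│4
3│· · · ♙ ♙ · · ·│3
2│♙ ♙ ♙ ♔ ♘ · ♙ ♙│2
1│♖ ♘ ♗ ♕ · ♗ · ♖│1
  ─────────────────
  a b c d e f g h


2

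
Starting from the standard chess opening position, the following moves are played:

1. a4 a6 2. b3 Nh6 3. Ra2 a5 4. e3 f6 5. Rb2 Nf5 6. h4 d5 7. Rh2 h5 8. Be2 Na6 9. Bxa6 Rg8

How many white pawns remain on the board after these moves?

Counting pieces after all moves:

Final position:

  a b c d e f g h
  ─────────────────
8│♜ · ♝ ♛ ♚ ♝ ♜ ·│8
7│· ♟ ♟ · ♟ · ♟ ·│7
6│♗ · · · · ♟ · ·│6
5│♟ · · ♟ · ♞ · ♟│5
4│♙ · · · · · · ♙│4
3│· ♙ · · ♙ · · ·│3
2│· ♖ ♙ ♙ · ♙ ♙ ♖│2
1│· ♘ ♗ ♕ ♔ · ♘ ·│1
  ─────────────────
  a b c d e f g h


8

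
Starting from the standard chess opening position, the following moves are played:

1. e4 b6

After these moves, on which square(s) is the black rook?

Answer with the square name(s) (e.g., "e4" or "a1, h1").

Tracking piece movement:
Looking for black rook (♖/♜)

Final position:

  a b c d e f g h
  ─────────────────
8│♜ ♞ ♝ ♛ ♚ ♝ ♞ ♜│8
7│♟ · ♟ ♟ ♟ ♟ ♟ ♟│7
6│· ♟ · · · · · ·│6
5│· · · · · · · ·│5
4│· · · · ♙ · · ·│4
3│· · · · · · · ·│3
2│♙ ♙ ♙ ♙ · ♙ ♙ ♙│2
1│♖ ♘ ♗ ♕ ♔ ♗ ♘ ♖│1
  ─────────────────
  a b c d e f g h


a8, h8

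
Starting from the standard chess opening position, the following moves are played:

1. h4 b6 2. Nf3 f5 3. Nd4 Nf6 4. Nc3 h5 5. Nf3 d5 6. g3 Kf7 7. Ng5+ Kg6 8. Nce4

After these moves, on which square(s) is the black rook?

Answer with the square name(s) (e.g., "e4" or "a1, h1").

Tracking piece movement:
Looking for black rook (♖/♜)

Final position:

  a b c d e f g h
  ─────────────────
8│♜ ♞ ♝ ♛ · ♝ · ♜│8
7│♟ · ♟ · ♟ · ♟ ·│7
6│· ♟ · · · ♞ ♚ ·│6
5│· · · ♟ · ♟ ♘ ♟│5
4│· · · · ♘ · · ♙│4
3│· · · · · · ♙ ·│3
2│♙ ♙ ♙ ♙ ♙ ♙ · ·│2
1│♖ · ♗ ♕ ♔ ♗ · ♖│1
  ─────────────────
  a b c d e f g h


a8, h8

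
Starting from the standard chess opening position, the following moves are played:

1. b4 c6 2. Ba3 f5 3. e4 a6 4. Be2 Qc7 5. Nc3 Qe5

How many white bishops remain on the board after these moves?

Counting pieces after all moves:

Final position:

  a b c d e f g h
  ─────────────────
8│♜ ♞ ♝ · ♚ ♝ ♞ ♜│8
7│· ♟ · ♟ ♟ · ♟ ♟│7
6│♟ · ♟ · · · · ·│6
5│· · · · ♛ ♟ · ·│5
4│· ♙ · · ♙ · · ·│4
3│♗ · ♘ · · · · ·│3
2│♙ · ♙ ♙ ♗ ♙ ♙ ♙│2
1│♖ · · ♕ ♔ · ♘ ♖│1
  ─────────────────
  a b c d e f g h


2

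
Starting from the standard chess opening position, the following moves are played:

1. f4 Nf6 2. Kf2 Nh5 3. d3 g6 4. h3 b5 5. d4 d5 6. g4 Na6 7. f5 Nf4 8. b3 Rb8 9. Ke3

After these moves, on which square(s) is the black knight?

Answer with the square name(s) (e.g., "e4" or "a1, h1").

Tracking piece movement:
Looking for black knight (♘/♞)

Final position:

  a b c d e f g h
  ─────────────────
8│· ♜ ♝ ♛ ♚ ♝ · ♜│8
7│♟ · ♟ · ♟ ♟ · ♟│7
6│♞ · · · · · ♟ ·│6
5│· ♟ · ♟ · ♙ · ·│5
4│· · · ♙ · ♞ ♙ ·│4
3│· ♙ · · ♔ · · ♙│3
2│♙ · ♙ · ♙ · · ·│2
1│♖ ♘ ♗ ♕ · ♗ ♘ ♖│1
  ─────────────────
  a b c d e f g h


a6, f4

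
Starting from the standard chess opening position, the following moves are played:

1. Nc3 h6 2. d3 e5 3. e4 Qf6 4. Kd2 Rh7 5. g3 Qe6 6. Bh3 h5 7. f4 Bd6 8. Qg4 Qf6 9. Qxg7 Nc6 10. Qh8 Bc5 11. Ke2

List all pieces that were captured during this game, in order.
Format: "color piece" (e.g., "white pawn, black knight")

Tracking captures:
  Qxg7: captured black pawn

black pawn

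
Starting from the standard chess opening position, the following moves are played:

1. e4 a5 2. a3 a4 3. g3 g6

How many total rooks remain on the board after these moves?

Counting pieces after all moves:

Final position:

  a b c d e f g h
  ─────────────────
8│♜ ♞ ♝ ♛ ♚ ♝ ♞ ♜│8
7│· ♟ ♟ ♟ ♟ ♟ · ♟│7
6│· · · · · · ♟ ·│6
5│· · · · · · · ·│5
4│♟ · · · ♙ · · ·│4
3│♙ · · · · · ♙ ·│3
2│· ♙ ♙ ♙ · ♙ · ♙│2
1│♖ ♘ ♗ ♕ ♔ ♗ ♘ ♖│1
  ─────────────────
  a b c d e f g h


4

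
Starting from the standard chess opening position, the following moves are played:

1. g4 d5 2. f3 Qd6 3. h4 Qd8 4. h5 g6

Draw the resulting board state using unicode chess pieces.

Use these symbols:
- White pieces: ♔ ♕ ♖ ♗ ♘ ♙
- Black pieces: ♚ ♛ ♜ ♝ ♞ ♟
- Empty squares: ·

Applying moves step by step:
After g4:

♜ ♞ ♝ ♛ ♚ ♝ ♞ ♜
♟ ♟ ♟ ♟ ♟ ♟ ♟ ♟
· · · · · · · ·
· · · · · · · ·
· · · · · · ♙ ·
· · · · · · · ·
♙ ♙ ♙ ♙ ♙ ♙ · ♙
♖ ♘ ♗ ♕ ♔ ♗ ♘ ♖


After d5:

♜ ♞ ♝ ♛ ♚ ♝ ♞ ♜
♟ ♟ ♟ · ♟ ♟ ♟ ♟
· · · · · · · ·
· · · ♟ · · · ·
· · · · · · ♙ ·
· · · · · · · ·
♙ ♙ ♙ ♙ ♙ ♙ · ♙
♖ ♘ ♗ ♕ ♔ ♗ ♘ ♖


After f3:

♜ ♞ ♝ ♛ ♚ ♝ ♞ ♜
♟ ♟ ♟ · ♟ ♟ ♟ ♟
· · · · · · · ·
· · · ♟ · · · ·
· · · · · · ♙ ·
· · · · · ♙ · ·
♙ ♙ ♙ ♙ ♙ · · ♙
♖ ♘ ♗ ♕ ♔ ♗ ♘ ♖


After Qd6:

♜ ♞ ♝ · ♚ ♝ ♞ ♜
♟ ♟ ♟ · ♟ ♟ ♟ ♟
· · · ♛ · · · ·
· · · ♟ · · · ·
· · · · · · ♙ ·
· · · · · ♙ · ·
♙ ♙ ♙ ♙ ♙ · · ♙
♖ ♘ ♗ ♕ ♔ ♗ ♘ ♖


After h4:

♜ ♞ ♝ · ♚ ♝ ♞ ♜
♟ ♟ ♟ · ♟ ♟ ♟ ♟
· · · ♛ · · · ·
· · · ♟ · · · ·
· · · · · · ♙ ♙
· · · · · ♙ · ·
♙ ♙ ♙ ♙ ♙ · · ·
♖ ♘ ♗ ♕ ♔ ♗ ♘ ♖


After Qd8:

♜ ♞ ♝ ♛ ♚ ♝ ♞ ♜
♟ ♟ ♟ · ♟ ♟ ♟ ♟
· · · · · · · ·
· · · ♟ · · · ·
· · · · · · ♙ ♙
· · · · · ♙ · ·
♙ ♙ ♙ ♙ ♙ · · ·
♖ ♘ ♗ ♕ ♔ ♗ ♘ ♖


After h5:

♜ ♞ ♝ ♛ ♚ ♝ ♞ ♜
♟ ♟ ♟ · ♟ ♟ ♟ ♟
· · · · · · · ·
· · · ♟ · · · ♙
· · · · · · ♙ ·
· · · · · ♙ · ·
♙ ♙ ♙ ♙ ♙ · · ·
♖ ♘ ♗ ♕ ♔ ♗ ♘ ♖


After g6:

♜ ♞ ♝ ♛ ♚ ♝ ♞ ♜
♟ ♟ ♟ · ♟ ♟ · ♟
· · · · · · ♟ ·
· · · ♟ · · · ♙
· · · · · · ♙ ·
· · · · · ♙ · ·
♙ ♙ ♙ ♙ ♙ · · ·
♖ ♘ ♗ ♕ ♔ ♗ ♘ ♖



  a b c d e f g h
  ─────────────────
8│♜ ♞ ♝ ♛ ♚ ♝ ♞ ♜│8
7│♟ ♟ ♟ · ♟ ♟ · ♟│7
6│· · · · · · ♟ ·│6
5│· · · ♟ · · · ♙│5
4│· · · · · · ♙ ·│4
3│· · · · · ♙ · ·│3
2│♙ ♙ ♙ ♙ ♙ · · ·│2
1│♖ ♘ ♗ ♕ ♔ ♗ ♘ ♖│1
  ─────────────────
  a b c d e f g h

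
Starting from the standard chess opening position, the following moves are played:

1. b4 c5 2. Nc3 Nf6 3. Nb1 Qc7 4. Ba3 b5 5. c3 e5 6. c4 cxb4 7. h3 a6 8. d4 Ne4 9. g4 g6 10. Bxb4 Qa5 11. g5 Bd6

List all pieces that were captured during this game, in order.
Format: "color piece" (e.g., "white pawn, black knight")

Tracking captures:
  cxb4: captured white pawn
  Bxb4: captured black pawn

white pawn, black pawn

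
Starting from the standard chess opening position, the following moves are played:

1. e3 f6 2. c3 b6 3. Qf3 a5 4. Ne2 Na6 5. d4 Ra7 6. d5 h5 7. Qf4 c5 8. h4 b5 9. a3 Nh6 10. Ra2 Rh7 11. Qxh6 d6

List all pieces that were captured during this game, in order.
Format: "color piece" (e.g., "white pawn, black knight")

Tracking captures:
  Qxh6: captured black knight

black knight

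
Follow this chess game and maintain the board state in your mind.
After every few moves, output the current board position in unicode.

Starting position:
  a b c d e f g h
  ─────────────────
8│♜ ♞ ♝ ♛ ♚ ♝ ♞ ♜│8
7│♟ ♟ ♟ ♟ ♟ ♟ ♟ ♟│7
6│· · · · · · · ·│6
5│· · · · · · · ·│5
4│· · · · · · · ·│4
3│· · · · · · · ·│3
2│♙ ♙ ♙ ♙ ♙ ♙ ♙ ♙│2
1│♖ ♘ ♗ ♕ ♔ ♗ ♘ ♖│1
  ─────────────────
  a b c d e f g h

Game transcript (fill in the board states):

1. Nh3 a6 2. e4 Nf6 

  a b c d e f g h
  ─────────────────
8│♜ ♞ ♝ ♛ ♚ ♝ · ♜│8
7│· ♟ ♟ ♟ ♟ ♟ ♟ ♟│7
6│♟ · · · · ♞ · ·│6
5│· · · · · · · ·│5
4│· · · · ♙ · · ·│4
3│· · · · · · · ♘│3
2│♙ ♙ ♙ ♙ · ♙ ♙ ♙│2
1│♖ ♘ ♗ ♕ ♔ ♗ · ♖│1
  ─────────────────
  a b c d e f g h

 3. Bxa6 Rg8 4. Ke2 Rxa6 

  a b c d e f g h
  ─────────────────
8│· ♞ ♝ ♛ ♚ ♝ ♜ ·│8
7│· ♟ ♟ ♟ ♟ ♟ ♟ ♟│7
6│♜ · · · · ♞ · ·│6
5│· · · · · · · ·│5
4│· · · · ♙ · · ·│4
3│· · · · · · · ♘│3
2│♙ ♙ ♙ ♙ ♔ ♙ ♙ ♙│2
1│♖ ♘ ♗ ♕ · · · ♖│1
  ─────────────────
  a b c d e f g h

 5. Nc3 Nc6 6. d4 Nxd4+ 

  a b c d e f g h
  ─────────────────
8│· · ♝ ♛ ♚ ♝ ♜ ·│8
7│· ♟ ♟ ♟ ♟ ♟ ♟ ♟│7
6│♜ · · · · ♞ · ·│6
5│· · · · · · · ·│5
4│· · · ♞ ♙ · · ·│4
3│· · ♘ · · · · ♘│3
2│♙ ♙ ♙ · ♔ ♙ ♙ ♙│2
1│♖ · ♗ ♕ · · · ♖│1
  ─────────────────
  a b c d e f g h

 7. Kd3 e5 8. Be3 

  a b c d e f g h
  ─────────────────
8│· · ♝ ♛ ♚ ♝ ♜ ·│8
7│· ♟ ♟ ♟ · ♟ ♟ ♟│7
6│♜ · · · · ♞ · ·│6
5│· · · · ♟ · · ·│5
4│· · · ♞ ♙ · · ·│4
3│· · ♘ ♔ ♗ · · ♘│3
2│♙ ♙ ♙ · · ♙ ♙ ♙│2
1│♖ · · ♕ · · · ♖│1
  ─────────────────
  a b c d e f g h


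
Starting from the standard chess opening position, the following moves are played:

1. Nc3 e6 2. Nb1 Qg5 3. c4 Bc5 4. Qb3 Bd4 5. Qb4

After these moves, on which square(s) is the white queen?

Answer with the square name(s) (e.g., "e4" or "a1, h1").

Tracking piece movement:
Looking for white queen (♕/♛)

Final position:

  a b c d e f g h
  ─────────────────
8│♜ ♞ ♝ · ♚ · ♞ ♜│8
7│♟ ♟ ♟ ♟ · ♟ ♟ ♟│7
6│· · · · ♟ · · ·│6
5│· · · · · · ♛ ·│5
4│· ♕ ♙ ♝ · · · ·│4
3│· · · · · · · ·│3
2│♙ ♙ · ♙ ♙ ♙ ♙ ♙│2
1│♖ ♘ ♗ · ♔ ♗ ♘ ♖│1
  ─────────────────
  a b c d e f g h


b4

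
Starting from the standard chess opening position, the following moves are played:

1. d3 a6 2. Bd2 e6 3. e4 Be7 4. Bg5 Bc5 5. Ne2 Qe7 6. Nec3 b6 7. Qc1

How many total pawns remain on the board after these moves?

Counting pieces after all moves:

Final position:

  a b c d e f g h
  ─────────────────
8│♜ ♞ ♝ · ♚ · ♞ ♜│8
7│· · ♟ ♟ ♛ ♟ ♟ ♟│7
6│♟ ♟ · · ♟ · · ·│6
5│· · ♝ · · · ♗ ·│5
4│· · · · ♙ · · ·│4
3│· · ♘ ♙ · · · ·│3
2│♙ ♙ ♙ · · ♙ ♙ ♙│2
1│♖ ♘ ♕ · ♔ ♗ · ♖│1
  ─────────────────
  a b c d e f g h


16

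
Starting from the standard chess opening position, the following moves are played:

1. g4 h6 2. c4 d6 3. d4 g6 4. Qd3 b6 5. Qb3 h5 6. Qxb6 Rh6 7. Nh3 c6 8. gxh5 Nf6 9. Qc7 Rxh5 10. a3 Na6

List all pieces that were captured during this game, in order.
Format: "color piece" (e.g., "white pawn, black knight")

Tracking captures:
  Qxb6: captured black pawn
  gxh5: captured black pawn
  Rxh5: captured white pawn

black pawn, black pawn, white pawn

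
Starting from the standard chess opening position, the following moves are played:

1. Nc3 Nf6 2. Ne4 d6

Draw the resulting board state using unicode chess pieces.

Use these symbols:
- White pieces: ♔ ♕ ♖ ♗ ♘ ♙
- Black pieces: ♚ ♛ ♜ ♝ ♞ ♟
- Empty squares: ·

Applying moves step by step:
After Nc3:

♜ ♞ ♝ ♛ ♚ ♝ ♞ ♜
♟ ♟ ♟ ♟ ♟ ♟ ♟ ♟
· · · · · · · ·
· · · · · · · ·
· · · · · · · ·
· · ♘ · · · · ·
♙ ♙ ♙ ♙ ♙ ♙ ♙ ♙
♖ · ♗ ♕ ♔ ♗ ♘ ♖


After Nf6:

♜ ♞ ♝ ♛ ♚ ♝ · ♜
♟ ♟ ♟ ♟ ♟ ♟ ♟ ♟
· · · · · ♞ · ·
· · · · · · · ·
· · · · · · · ·
· · ♘ · · · · ·
♙ ♙ ♙ ♙ ♙ ♙ ♙ ♙
♖ · ♗ ♕ ♔ ♗ ♘ ♖


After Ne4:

♜ ♞ ♝ ♛ ♚ ♝ · ♜
♟ ♟ ♟ ♟ ♟ ♟ ♟ ♟
· · · · · ♞ · ·
· · · · · · · ·
· · · · ♘ · · ·
· · · · · · · ·
♙ ♙ ♙ ♙ ♙ ♙ ♙ ♙
♖ · ♗ ♕ ♔ ♗ ♘ ♖


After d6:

♜ ♞ ♝ ♛ ♚ ♝ · ♜
♟ ♟ ♟ · ♟ ♟ ♟ ♟
· · · ♟ · ♞ · ·
· · · · · · · ·
· · · · ♘ · · ·
· · · · · · · ·
♙ ♙ ♙ ♙ ♙ ♙ ♙ ♙
♖ · ♗ ♕ ♔ ♗ ♘ ♖



  a b c d e f g h
  ─────────────────
8│♜ ♞ ♝ ♛ ♚ ♝ · ♜│8
7│♟ ♟ ♟ · ♟ ♟ ♟ ♟│7
6│· · · ♟ · ♞ · ·│6
5│· · · · · · · ·│5
4│· · · · ♘ · · ·│4
3│· · · · · · · ·│3
2│♙ ♙ ♙ ♙ ♙ ♙ ♙ ♙│2
1│♖ · ♗ ♕ ♔ ♗ ♘ ♖│1
  ─────────────────
  a b c d e f g h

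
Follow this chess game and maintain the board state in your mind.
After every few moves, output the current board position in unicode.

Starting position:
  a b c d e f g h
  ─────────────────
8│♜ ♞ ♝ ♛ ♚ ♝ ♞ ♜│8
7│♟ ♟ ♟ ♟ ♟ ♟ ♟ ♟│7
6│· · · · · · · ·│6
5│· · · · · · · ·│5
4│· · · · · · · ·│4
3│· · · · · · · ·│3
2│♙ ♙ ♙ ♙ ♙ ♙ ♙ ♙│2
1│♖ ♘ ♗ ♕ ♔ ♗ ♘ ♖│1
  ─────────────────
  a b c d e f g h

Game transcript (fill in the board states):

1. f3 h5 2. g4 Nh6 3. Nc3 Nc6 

  a b c d e f g h
  ─────────────────
8│♜ · ♝ ♛ ♚ ♝ · ♜│8
7│♟ ♟ ♟ ♟ ♟ ♟ ♟ ·│7
6│· · ♞ · · · · ♞│6
5│· · · · · · · ♟│5
4│· · · · · · ♙ ·│4
3│· · ♘ · · ♙ · ·│3
2│♙ ♙ ♙ ♙ ♙ · · ♙│2
1│♖ · ♗ ♕ ♔ ♗ ♘ ♖│1
  ─────────────────
  a b c d e f g h

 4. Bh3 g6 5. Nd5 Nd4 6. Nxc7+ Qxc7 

  a b c d e f g h
  ─────────────────
8│♜ · ♝ · ♚ ♝ · ♜│8
7│♟ ♟ ♛ ♟ ♟ ♟ · ·│7
6│· · · · · · ♟ ♞│6
5│· · · · · · · ♟│5
4│· · · ♞ · · ♙ ·│4
3│· · · · · ♙ · ♗│3
2│♙ ♙ ♙ ♙ ♙ · · ♙│2
1│♖ · ♗ ♕ ♔ · ♘ ♖│1
  ─────────────────
  a b c d e f g h

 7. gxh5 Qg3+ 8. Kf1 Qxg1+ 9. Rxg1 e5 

  a b c d e f g h
  ─────────────────
8│♜ · ♝ · ♚ ♝ · ♜│8
7│♟ ♟ · ♟ · ♟ · ·│7
6│· · · · · · ♟ ♞│6
5│· · · · ♟ · · ♙│5
4│· · · ♞ · · · ·│4
3│· · · · · ♙ · ♗│3
2│♙ ♙ ♙ ♙ ♙ · · ♙│2
1│♖ · ♗ ♕ · ♔ ♖ ·│1
  ─────────────────
  a b c d e f g h

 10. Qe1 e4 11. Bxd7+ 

  a b c d e f g h
  ─────────────────
8│♜ · ♝ · ♚ ♝ · ♜│8
7│♟ ♟ · ♗ · ♟ · ·│7
6│· · · · · · ♟ ♞│6
5│· · · · · · · ♙│5
4│· · · ♞ ♟ · · ·│4
3│· · · · · ♙ · ·│3
2│♙ ♙ ♙ ♙ ♙ · · ♙│2
1│♖ · ♗ · ♕ ♔ ♖ ·│1
  ─────────────────
  a b c d e f g h


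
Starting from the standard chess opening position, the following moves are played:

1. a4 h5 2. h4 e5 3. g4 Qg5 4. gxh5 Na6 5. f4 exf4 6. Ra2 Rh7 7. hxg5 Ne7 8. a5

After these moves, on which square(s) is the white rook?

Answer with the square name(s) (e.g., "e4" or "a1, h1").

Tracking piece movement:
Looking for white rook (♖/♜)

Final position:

  a b c d e f g h
  ─────────────────
8│♜ · ♝ · ♚ ♝ · ·│8
7│♟ ♟ ♟ ♟ ♞ ♟ ♟ ♜│7
6│♞ · · · · · · ·│6
5│♙ · · · · · ♙ ♙│5
4│· · · · · ♟ · ·│4
3│· · · · · · · ·│3
2│♖ ♙ ♙ ♙ ♙ · · ·│2
1│· ♘ ♗ ♕ ♔ ♗ ♘ ♖│1
  ─────────────────
  a b c d e f g h


a2, h1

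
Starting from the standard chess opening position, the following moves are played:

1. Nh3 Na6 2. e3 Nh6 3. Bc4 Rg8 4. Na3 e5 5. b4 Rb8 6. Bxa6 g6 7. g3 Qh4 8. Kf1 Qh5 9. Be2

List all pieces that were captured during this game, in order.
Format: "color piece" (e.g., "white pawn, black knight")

Tracking captures:
  Bxa6: captured black knight

black knight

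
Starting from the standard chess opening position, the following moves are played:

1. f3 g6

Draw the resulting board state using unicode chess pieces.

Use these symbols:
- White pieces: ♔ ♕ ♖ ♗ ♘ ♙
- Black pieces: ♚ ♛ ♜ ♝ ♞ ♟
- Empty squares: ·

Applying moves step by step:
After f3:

♜ ♞ ♝ ♛ ♚ ♝ ♞ ♜
♟ ♟ ♟ ♟ ♟ ♟ ♟ ♟
· · · · · · · ·
· · · · · · · ·
· · · · · · · ·
· · · · · ♙ · ·
♙ ♙ ♙ ♙ ♙ · ♙ ♙
♖ ♘ ♗ ♕ ♔ ♗ ♘ ♖


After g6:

♜ ♞ ♝ ♛ ♚ ♝ ♞ ♜
♟ ♟ ♟ ♟ ♟ ♟ · ♟
· · · · · · ♟ ·
· · · · · · · ·
· · · · · · · ·
· · · · · ♙ · ·
♙ ♙ ♙ ♙ ♙ · ♙ ♙
♖ ♘ ♗ ♕ ♔ ♗ ♘ ♖



  a b c d e f g h
  ─────────────────
8│♜ ♞ ♝ ♛ ♚ ♝ ♞ ♜│8
7│♟ ♟ ♟ ♟ ♟ ♟ · ♟│7
6│· · · · · · ♟ ·│6
5│· · · · · · · ·│5
4│· · · · · · · ·│4
3│· · · · · ♙ · ·│3
2│♙ ♙ ♙ ♙ ♙ · ♙ ♙│2
1│♖ ♘ ♗ ♕ ♔ ♗ ♘ ♖│1
  ─────────────────
  a b c d e f g h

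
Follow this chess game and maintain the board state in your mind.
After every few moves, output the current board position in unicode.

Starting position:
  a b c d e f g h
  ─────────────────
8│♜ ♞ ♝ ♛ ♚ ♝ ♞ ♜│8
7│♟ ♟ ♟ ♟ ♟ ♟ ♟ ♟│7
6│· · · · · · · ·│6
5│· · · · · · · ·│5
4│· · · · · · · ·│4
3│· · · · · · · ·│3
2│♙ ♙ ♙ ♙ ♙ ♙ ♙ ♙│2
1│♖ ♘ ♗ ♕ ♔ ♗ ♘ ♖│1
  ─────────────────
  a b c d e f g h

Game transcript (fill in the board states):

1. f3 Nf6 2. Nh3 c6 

  a b c d e f g h
  ─────────────────
8│♜ ♞ ♝ ♛ ♚ ♝ · ♜│8
7│♟ ♟ · ♟ ♟ ♟ ♟ ♟│7
6│· · ♟ · · ♞ · ·│6
5│· · · · · · · ·│5
4│· · · · · · · ·│4
3│· · · · · ♙ · ♘│3
2│♙ ♙ ♙ ♙ ♙ · ♙ ♙│2
1│♖ ♘ ♗ ♕ ♔ ♗ · ♖│1
  ─────────────────
  a b c d e f g h

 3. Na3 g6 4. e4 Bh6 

  a b c d e f g h
  ─────────────────
8│♜ ♞ ♝ ♛ ♚ · · ♜│8
7│♟ ♟ · ♟ ♟ ♟ · ♟│7
6│· · ♟ · · ♞ ♟ ♝│6
5│· · · · · · · ·│5
4│· · · · ♙ · · ·│4
3│♘ · · · · ♙ · ♘│3
2│♙ ♙ ♙ ♙ · · ♙ ♙│2
1│♖ · ♗ ♕ ♔ ♗ · ♖│1
  ─────────────────
  a b c d e f g h

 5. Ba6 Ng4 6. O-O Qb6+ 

  a b c d e f g h
  ─────────────────
8│♜ ♞ ♝ · ♚ · · ♜│8
7│♟ ♟ · ♟ ♟ ♟ · ♟│7
6│♗ ♛ ♟ · · · ♟ ♝│6
5│· · · · · · · ·│5
4│· · · · ♙ · ♞ ·│4
3│♘ · · · · ♙ · ♘│3
2│♙ ♙ ♙ ♙ · · ♙ ♙│2
1│♖ · ♗ ♕ · ♖ ♔ ·│1
  ─────────────────
  a b c d e f g h

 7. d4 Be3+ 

  a b c d e f g h
  ─────────────────
8│♜ ♞ ♝ · ♚ · · ♜│8
7│♟ ♟ · ♟ ♟ ♟ · ♟│7
6│♗ ♛ ♟ · · · ♟ ·│6
5│· · · · · · · ·│5
4│· · · ♙ ♙ · ♞ ·│4
3│♘ · · · ♝ ♙ · ♘│3
2│♙ ♙ ♙ · · · ♙ ♙│2
1│♖ · ♗ ♕ · ♖ ♔ ·│1
  ─────────────────
  a b c d e f g h


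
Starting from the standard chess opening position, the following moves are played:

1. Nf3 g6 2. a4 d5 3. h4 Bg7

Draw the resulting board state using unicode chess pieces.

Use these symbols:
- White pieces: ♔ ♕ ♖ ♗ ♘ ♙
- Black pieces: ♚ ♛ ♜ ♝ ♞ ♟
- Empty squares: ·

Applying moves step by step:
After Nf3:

♜ ♞ ♝ ♛ ♚ ♝ ♞ ♜
♟ ♟ ♟ ♟ ♟ ♟ ♟ ♟
· · · · · · · ·
· · · · · · · ·
· · · · · · · ·
· · · · · ♘ · ·
♙ ♙ ♙ ♙ ♙ ♙ ♙ ♙
♖ ♘ ♗ ♕ ♔ ♗ · ♖


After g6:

♜ ♞ ♝ ♛ ♚ ♝ ♞ ♜
♟ ♟ ♟ ♟ ♟ ♟ · ♟
· · · · · · ♟ ·
· · · · · · · ·
· · · · · · · ·
· · · · · ♘ · ·
♙ ♙ ♙ ♙ ♙ ♙ ♙ ♙
♖ ♘ ♗ ♕ ♔ ♗ · ♖


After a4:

♜ ♞ ♝ ♛ ♚ ♝ ♞ ♜
♟ ♟ ♟ ♟ ♟ ♟ · ♟
· · · · · · ♟ ·
· · · · · · · ·
♙ · · · · · · ·
· · · · · ♘ · ·
· ♙ ♙ ♙ ♙ ♙ ♙ ♙
♖ ♘ ♗ ♕ ♔ ♗ · ♖


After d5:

♜ ♞ ♝ ♛ ♚ ♝ ♞ ♜
♟ ♟ ♟ · ♟ ♟ · ♟
· · · · · · ♟ ·
· · · ♟ · · · ·
♙ · · · · · · ·
· · · · · ♘ · ·
· ♙ ♙ ♙ ♙ ♙ ♙ ♙
♖ ♘ ♗ ♕ ♔ ♗ · ♖


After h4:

♜ ♞ ♝ ♛ ♚ ♝ ♞ ♜
♟ ♟ ♟ · ♟ ♟ · ♟
· · · · · · ♟ ·
· · · ♟ · · · ·
♙ · · · · · · ♙
· · · · · ♘ · ·
· ♙ ♙ ♙ ♙ ♙ ♙ ·
♖ ♘ ♗ ♕ ♔ ♗ · ♖


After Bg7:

♜ ♞ ♝ ♛ ♚ · ♞ ♜
♟ ♟ ♟ · ♟ ♟ ♝ ♟
· · · · · · ♟ ·
· · · ♟ · · · ·
♙ · · · · · · ♙
· · · · · ♘ · ·
· ♙ ♙ ♙ ♙ ♙ ♙ ·
♖ ♘ ♗ ♕ ♔ ♗ · ♖



  a b c d e f g h
  ─────────────────
8│♜ ♞ ♝ ♛ ♚ · ♞ ♜│8
7│♟ ♟ ♟ · ♟ ♟ ♝ ♟│7
6│· · · · · · ♟ ·│6
5│· · · ♟ · · · ·│5
4│♙ · · · · · · ♙│4
3│· · · · · ♘ · ·│3
2│· ♙ ♙ ♙ ♙ ♙ ♙ ·│2
1│♖ ♘ ♗ ♕ ♔ ♗ · ♖│1
  ─────────────────
  a b c d e f g h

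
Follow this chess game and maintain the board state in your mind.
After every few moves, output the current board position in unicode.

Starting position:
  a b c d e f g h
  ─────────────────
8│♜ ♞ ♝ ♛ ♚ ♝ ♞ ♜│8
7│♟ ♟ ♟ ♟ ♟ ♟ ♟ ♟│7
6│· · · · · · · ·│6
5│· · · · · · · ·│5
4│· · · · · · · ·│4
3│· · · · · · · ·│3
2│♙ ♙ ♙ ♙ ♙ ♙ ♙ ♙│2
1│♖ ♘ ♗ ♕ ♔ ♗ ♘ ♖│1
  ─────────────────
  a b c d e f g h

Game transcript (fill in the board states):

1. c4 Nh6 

  a b c d e f g h
  ─────────────────
8│♜ ♞ ♝ ♛ ♚ ♝ · ♜│8
7│♟ ♟ ♟ ♟ ♟ ♟ ♟ ♟│7
6│· · · · · · · ♞│6
5│· · · · · · · ·│5
4│· · ♙ · · · · ·│4
3│· · · · · · · ·│3
2│♙ ♙ · ♙ ♙ ♙ ♙ ♙│2
1│♖ ♘ ♗ ♕ ♔ ♗ ♘ ♖│1
  ─────────────────
  a b c d e f g h

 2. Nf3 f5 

  a b c d e f g h
  ─────────────────
8│♜ ♞ ♝ ♛ ♚ ♝ · ♜│8
7│♟ ♟ ♟ ♟ ♟ · ♟ ♟│7
6│· · · · · · · ♞│6
5│· · · · · ♟ · ·│5
4│· · ♙ · · · · ·│4
3│· · · · · ♘ · ·│3
2│♙ ♙ · ♙ ♙ ♙ ♙ ♙│2
1│♖ ♘ ♗ ♕ ♔ ♗ · ♖│1
  ─────────────────
  a b c d e f g h

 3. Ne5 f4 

  a b c d e f g h
  ─────────────────
8│♜ ♞ ♝ ♛ ♚ ♝ · ♜│8
7│♟ ♟ ♟ ♟ ♟ · ♟ ♟│7
6│· · · · · · · ♞│6
5│· · · · ♘ · · ·│5
4│· · ♙ · · ♟ · ·│4
3│· · · · · · · ·│3
2│♙ ♙ · ♙ ♙ ♙ ♙ ♙│2
1│♖ ♘ ♗ ♕ ♔ ♗ · ♖│1
  ─────────────────
  a b c d e f g h

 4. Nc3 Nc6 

  a b c d e f g h
  ─────────────────
8│♜ · ♝ ♛ ♚ ♝ · ♜│8
7│♟ ♟ ♟ ♟ ♟ · ♟ ♟│7
6│· · ♞ · · · · ♞│6
5│· · · · ♘ · · ·│5
4│· · ♙ · · ♟ · ·│4
3│· · ♘ · · · · ·│3
2│♙ ♙ · ♙ ♙ ♙ ♙ ♙│2
1│♖ · ♗ ♕ ♔ ♗ · ♖│1
  ─────────────────
  a b c d e f g h



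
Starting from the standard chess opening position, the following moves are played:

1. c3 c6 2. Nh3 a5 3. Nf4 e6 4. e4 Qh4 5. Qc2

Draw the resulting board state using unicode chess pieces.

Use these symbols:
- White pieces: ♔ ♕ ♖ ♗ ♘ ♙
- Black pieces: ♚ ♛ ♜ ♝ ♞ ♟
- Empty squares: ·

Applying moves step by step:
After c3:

♜ ♞ ♝ ♛ ♚ ♝ ♞ ♜
♟ ♟ ♟ ♟ ♟ ♟ ♟ ♟
· · · · · · · ·
· · · · · · · ·
· · · · · · · ·
· · ♙ · · · · ·
♙ ♙ · ♙ ♙ ♙ ♙ ♙
♖ ♘ ♗ ♕ ♔ ♗ ♘ ♖


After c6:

♜ ♞ ♝ ♛ ♚ ♝ ♞ ♜
♟ ♟ · ♟ ♟ ♟ ♟ ♟
· · ♟ · · · · ·
· · · · · · · ·
· · · · · · · ·
· · ♙ · · · · ·
♙ ♙ · ♙ ♙ ♙ ♙ ♙
♖ ♘ ♗ ♕ ♔ ♗ ♘ ♖


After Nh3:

♜ ♞ ♝ ♛ ♚ ♝ ♞ ♜
♟ ♟ · ♟ ♟ ♟ ♟ ♟
· · ♟ · · · · ·
· · · · · · · ·
· · · · · · · ·
· · ♙ · · · · ♘
♙ ♙ · ♙ ♙ ♙ ♙ ♙
♖ ♘ ♗ ♕ ♔ ♗ · ♖


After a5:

♜ ♞ ♝ ♛ ♚ ♝ ♞ ♜
· ♟ · ♟ ♟ ♟ ♟ ♟
· · ♟ · · · · ·
♟ · · · · · · ·
· · · · · · · ·
· · ♙ · · · · ♘
♙ ♙ · ♙ ♙ ♙ ♙ ♙
♖ ♘ ♗ ♕ ♔ ♗ · ♖


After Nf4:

♜ ♞ ♝ ♛ ♚ ♝ ♞ ♜
· ♟ · ♟ ♟ ♟ ♟ ♟
· · ♟ · · · · ·
♟ · · · · · · ·
· · · · · ♘ · ·
· · ♙ · · · · ·
♙ ♙ · ♙ ♙ ♙ ♙ ♙
♖ ♘ ♗ ♕ ♔ ♗ · ♖


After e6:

♜ ♞ ♝ ♛ ♚ ♝ ♞ ♜
· ♟ · ♟ · ♟ ♟ ♟
· · ♟ · ♟ · · ·
♟ · · · · · · ·
· · · · · ♘ · ·
· · ♙ · · · · ·
♙ ♙ · ♙ ♙ ♙ ♙ ♙
♖ ♘ ♗ ♕ ♔ ♗ · ♖


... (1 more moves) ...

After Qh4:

♜ ♞ ♝ · ♚ ♝ ♞ ♜
· ♟ · ♟ · ♟ ♟ ♟
· · ♟ · ♟ · · ·
♟ · · · · · · ·
· · · · ♙ ♘ · ♛
· · ♙ · · · · ·
♙ ♙ · ♙ · ♙ ♙ ♙
♖ ♘ ♗ ♕ ♔ ♗ · ♖


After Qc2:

♜ ♞ ♝ · ♚ ♝ ♞ ♜
· ♟ · ♟ · ♟ ♟ ♟
· · ♟ · ♟ · · ·
♟ · · · · · · ·
· · · · ♙ ♘ · ♛
· · ♙ · · · · ·
♙ ♙ ♕ ♙ · ♙ ♙ ♙
♖ ♘ ♗ · ♔ ♗ · ♖



  a b c d e f g h
  ─────────────────
8│♜ ♞ ♝ · ♚ ♝ ♞ ♜│8
7│· ♟ · ♟ · ♟ ♟ ♟│7
6│· · ♟ · ♟ · · ·│6
5│♟ · · · · · · ·│5
4│· · · · ♙ ♘ · ♛│4
3│· · ♙ · · · · ·│3
2│♙ ♙ ♕ ♙ · ♙ ♙ ♙│2
1│♖ ♘ ♗ · ♔ ♗ · ♖│1
  ─────────────────
  a b c d e f g h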